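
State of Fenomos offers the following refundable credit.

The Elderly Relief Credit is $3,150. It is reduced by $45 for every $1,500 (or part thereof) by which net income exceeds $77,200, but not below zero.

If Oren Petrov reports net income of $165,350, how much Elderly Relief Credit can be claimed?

$495

Elderly Relief Credit: income exceeds $77,200 by $88,150, which is 59 full-or-partial $1,500 increments; reduction = 59 × $45 = $2,655, leaving $495.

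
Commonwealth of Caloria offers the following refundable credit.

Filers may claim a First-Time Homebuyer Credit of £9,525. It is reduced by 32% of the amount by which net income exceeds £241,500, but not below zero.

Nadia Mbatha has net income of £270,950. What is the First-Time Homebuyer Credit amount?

First-Time Homebuyer Credit: 32% of the £29,450 excess over £241,500 is £9,424; credit = £9,525 − £9,424 = £101.

£101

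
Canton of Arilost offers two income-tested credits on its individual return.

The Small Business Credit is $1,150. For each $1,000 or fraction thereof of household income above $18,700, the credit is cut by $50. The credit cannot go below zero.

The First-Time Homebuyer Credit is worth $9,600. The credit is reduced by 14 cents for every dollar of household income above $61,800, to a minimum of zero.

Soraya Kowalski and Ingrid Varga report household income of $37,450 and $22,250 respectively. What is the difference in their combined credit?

$750

Soraya ($37,450): Small Business Credit: income exceeds $18,700 by $18,750, which is 19 full-or-partial $1,000 increments; reduction = 19 × $50 = $950, leaving $200. First-Time Homebuyer Credit: $37,450 is at or below the $61,800 threshold, so the full $9,600 applies. total $200 + $9,600 = $9,800
Ingrid ($22,250): Small Business Credit: income exceeds $18,700 by $3,550, which is 4 full-or-partial $1,000 increments; reduction = 4 × $50 = $200, leaving $950. First-Time Homebuyer Credit: $22,250 is at or below the $61,800 threshold, so the full $9,600 applies. total $950 + $9,600 = $10,550
Difference: |$9,800 − $10,550| = $750.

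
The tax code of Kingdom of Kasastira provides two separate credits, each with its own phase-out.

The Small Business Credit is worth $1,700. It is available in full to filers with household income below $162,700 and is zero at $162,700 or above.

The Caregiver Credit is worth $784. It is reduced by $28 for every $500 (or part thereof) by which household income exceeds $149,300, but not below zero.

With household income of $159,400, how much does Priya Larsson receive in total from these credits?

$1,896

Small Business Credit: $159,400 is below the $162,700 cutoff, so the full $1,700 applies.
Caregiver Credit: income exceeds $149,300 by $10,100, which is 21 full-or-partial $500 increments; reduction = 21 × $28 = $588, leaving $196.
Total: $1,700 + $196 = $1,896.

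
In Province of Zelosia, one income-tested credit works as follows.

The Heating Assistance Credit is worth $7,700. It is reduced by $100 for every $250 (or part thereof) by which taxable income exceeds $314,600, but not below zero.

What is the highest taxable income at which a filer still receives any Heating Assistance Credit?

$333,600

After 76 increments the reduction is 76 × $100 = $7,600, leaving $100; one more increment wipes it out. Increment 76 ends at excess 76 × $250 = $19,000, so the highest qualifying income is $314,600 + $19,000 = $333,600.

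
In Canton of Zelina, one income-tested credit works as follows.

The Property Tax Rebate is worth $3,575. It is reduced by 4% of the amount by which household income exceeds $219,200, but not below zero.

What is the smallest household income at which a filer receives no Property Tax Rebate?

The credit falls by 4% of each dollar above $219,200, so it reaches zero when the excess is $3,575 / 4% = $89,375: income = $219,200 + $89,375 = $308,575.

$308,575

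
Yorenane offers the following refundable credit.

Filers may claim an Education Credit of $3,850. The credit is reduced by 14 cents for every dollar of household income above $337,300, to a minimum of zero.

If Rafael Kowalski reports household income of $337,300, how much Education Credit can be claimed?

Education Credit: $337,300 is at or below the $337,300 threshold, so the full $3,850 applies.

$3,850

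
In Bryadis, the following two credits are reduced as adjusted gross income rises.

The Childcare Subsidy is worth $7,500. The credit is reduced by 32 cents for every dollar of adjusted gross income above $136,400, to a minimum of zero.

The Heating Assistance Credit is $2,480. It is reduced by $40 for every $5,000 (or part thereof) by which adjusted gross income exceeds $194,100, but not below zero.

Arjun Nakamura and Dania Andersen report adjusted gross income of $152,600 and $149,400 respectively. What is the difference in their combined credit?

$1,024

Arjun ($152,600): Childcare Subsidy: 32% of the $16,200 excess over $136,400 is $5,184; credit = $7,500 − $5,184 = $2,316. Heating Assistance Credit: $152,600 is at or below the $194,100 threshold, so the full $2,480 applies. total $2,316 + $2,480 = $4,796
Dania ($149,400): Childcare Subsidy: 32% of the $13,000 excess over $136,400 is $4,160; credit = $7,500 − $4,160 = $3,340. Heating Assistance Credit: $149,400 is at or below the $194,100 threshold, so the full $2,480 applies. total $3,340 + $2,480 = $5,820
Difference: |$4,796 − $5,820| = $1,024.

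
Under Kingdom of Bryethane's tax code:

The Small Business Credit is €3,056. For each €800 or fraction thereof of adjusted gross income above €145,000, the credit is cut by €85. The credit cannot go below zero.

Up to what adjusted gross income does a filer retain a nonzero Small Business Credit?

After 35 increments the reduction is 35 × €85 = €2,975, leaving €81; one more increment wipes it out. Increment 35 ends at excess 35 × €800 = €28,000, so the highest qualifying income is €145,000 + €28,000 = €173,000.

€173,000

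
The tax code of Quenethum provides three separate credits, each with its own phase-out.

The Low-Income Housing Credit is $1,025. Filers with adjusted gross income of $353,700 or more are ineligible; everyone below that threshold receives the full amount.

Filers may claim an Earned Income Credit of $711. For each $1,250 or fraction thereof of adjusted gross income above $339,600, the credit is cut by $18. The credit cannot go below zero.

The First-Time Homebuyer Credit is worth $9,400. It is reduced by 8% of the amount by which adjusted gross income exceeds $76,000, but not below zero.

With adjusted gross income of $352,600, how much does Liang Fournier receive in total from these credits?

Low-Income Housing Credit: $352,600 is below the $353,700 cutoff, so the full $1,025 applies.
Earned Income Credit: income exceeds $339,600 by $13,000, which is 11 full-or-partial $1,250 increments; reduction = 11 × $18 = $198, leaving $513.
First-Time Homebuyer Credit: 8% of the $276,600 excess over $76,000 is $22,128 ≥ base, so the credit is $0.
Total: $1,025 + $513 + $0 = $1,538.

$1,538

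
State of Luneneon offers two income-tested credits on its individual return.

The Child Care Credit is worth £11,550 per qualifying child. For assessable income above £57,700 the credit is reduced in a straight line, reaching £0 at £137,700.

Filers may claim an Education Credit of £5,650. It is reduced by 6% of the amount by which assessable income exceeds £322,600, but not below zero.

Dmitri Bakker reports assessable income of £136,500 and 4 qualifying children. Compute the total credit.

£6,343

Child Care Credit: base = 4 × £11,550 = £46,200. £136,500 is £78,800 into a £80,000 phase-out range, leaving 1,200/80,000 of the credit: £46,200 × 1,200/80,000 = £693.
Education Credit: £136,500 is at or below the £322,600 threshold, so the full £5,650 applies.
Total: £693 + £5,650 = £6,343.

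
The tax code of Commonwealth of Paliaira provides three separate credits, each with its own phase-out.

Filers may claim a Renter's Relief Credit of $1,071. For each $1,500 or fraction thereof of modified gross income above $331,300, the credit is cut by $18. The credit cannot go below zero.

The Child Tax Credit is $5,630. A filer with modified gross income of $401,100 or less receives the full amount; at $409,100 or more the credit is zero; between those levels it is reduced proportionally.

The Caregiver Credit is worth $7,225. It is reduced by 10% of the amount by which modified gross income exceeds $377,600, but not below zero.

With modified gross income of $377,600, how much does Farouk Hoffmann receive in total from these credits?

$13,368

Renter's Relief Credit: income exceeds $331,300 by $46,300, which is 31 full-or-partial $1,500 increments; reduction = 31 × $18 = $558, leaving $513.
Child Tax Credit: $377,600 is at or below the $401,100 threshold, so the full $5,630 applies.
Caregiver Credit: $377,600 is at or below the $377,600 threshold, so the full $7,225 applies.
Total: $513 + $5,630 + $7,225 = $13,368.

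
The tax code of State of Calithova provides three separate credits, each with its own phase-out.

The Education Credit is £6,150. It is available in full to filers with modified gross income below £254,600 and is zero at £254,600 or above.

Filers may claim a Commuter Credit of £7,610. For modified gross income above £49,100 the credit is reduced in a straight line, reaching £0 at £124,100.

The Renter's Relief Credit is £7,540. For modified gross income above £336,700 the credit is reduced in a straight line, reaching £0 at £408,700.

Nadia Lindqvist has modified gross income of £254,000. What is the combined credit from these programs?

Education Credit: £254,000 is below the £254,600 cutoff, so the full £6,150 applies.
Commuter Credit: £254,000 is at or above £124,100, so the credit is £0.
Renter's Relief Credit: £254,000 is at or below the £336,700 threshold, so the full £7,540 applies.
Total: £6,150 + £0 + £7,540 = £13,690.

£13,690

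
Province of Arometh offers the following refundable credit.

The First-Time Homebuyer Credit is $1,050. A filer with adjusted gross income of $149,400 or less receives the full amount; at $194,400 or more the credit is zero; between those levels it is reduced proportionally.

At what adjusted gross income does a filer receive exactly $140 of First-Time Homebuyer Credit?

$188,400

$140 is 140/1,050 of the full $1,050, so 910/1,050 of the $45,000 range has been used: income = $149,400 + $45,000 × 910/1,050 = $188,400.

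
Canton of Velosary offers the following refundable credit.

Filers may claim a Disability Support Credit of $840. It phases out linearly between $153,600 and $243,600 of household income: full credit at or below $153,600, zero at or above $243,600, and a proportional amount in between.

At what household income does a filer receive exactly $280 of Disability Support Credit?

$213,600

$280 is 280/840 of the full $840, so 560/840 of the $90,000 range has been used: income = $153,600 + $90,000 × 560/840 = $213,600.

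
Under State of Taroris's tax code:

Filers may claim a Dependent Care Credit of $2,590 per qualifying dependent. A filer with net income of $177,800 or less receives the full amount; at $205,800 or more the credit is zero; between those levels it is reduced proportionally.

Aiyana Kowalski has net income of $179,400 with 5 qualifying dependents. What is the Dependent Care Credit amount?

$12,210

Dependent Care Credit: base = 5 × $2,590 = $12,950. $179,400 is $1,600 into a $28,000 phase-out range, leaving 26,400/28,000 of the credit: $12,950 × 26,400/28,000 = $12,210.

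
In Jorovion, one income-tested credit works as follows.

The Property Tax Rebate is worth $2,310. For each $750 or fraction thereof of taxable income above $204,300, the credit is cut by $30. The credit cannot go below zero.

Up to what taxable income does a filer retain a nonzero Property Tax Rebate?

$261,300

After 76 increments the reduction is 76 × $30 = $2,280, leaving $30; one more increment wipes it out. Increment 76 ends at excess 76 × $750 = $57,000, so the highest qualifying income is $204,300 + $57,000 = $261,300.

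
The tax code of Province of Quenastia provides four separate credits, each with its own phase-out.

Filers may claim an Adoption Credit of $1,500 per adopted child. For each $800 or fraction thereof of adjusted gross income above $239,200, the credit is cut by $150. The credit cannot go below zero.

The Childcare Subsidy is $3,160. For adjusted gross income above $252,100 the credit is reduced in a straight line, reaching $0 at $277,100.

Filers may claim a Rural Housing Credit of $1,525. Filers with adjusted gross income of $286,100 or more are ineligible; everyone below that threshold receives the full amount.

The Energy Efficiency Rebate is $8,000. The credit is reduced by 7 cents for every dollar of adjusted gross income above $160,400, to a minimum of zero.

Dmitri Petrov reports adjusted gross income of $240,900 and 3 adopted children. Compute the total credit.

$11,100

Adoption Credit: base = 3 × $1,500 = $4,500. income exceeds $239,200 by $1,700, which is 3 full-or-partial $800 increments; reduction = 3 × $150 = $450, leaving $4,050.
Childcare Subsidy: $240,900 is at or below the $252,100 threshold, so the full $3,160 applies.
Rural Housing Credit: $240,900 is below the $286,100 cutoff, so the full $1,525 applies.
Energy Efficiency Rebate: 7% of the $80,500 excess over $160,400 is $5,635; credit = $8,000 − $5,635 = $2,365.
Total: $4,050 + $3,160 + $1,525 + $2,365 = $11,100.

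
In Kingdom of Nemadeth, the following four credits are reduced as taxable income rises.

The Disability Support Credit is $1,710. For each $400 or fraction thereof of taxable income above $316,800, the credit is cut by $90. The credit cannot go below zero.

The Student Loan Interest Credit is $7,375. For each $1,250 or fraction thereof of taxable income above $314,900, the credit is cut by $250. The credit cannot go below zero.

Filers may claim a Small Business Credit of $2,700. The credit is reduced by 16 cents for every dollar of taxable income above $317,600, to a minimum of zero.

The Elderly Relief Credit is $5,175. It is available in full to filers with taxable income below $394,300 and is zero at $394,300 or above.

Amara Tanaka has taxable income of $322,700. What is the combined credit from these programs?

$13,044

Disability Support Credit: income exceeds $316,800 by $5,900, which is 15 full-or-partial $400 increments; reduction = 15 × $90 = $1,350, leaving $360.
Student Loan Interest Credit: income exceeds $314,900 by $7,800, which is 7 full-or-partial $1,250 increments; reduction = 7 × $250 = $1,750, leaving $5,625.
Small Business Credit: 16% of the $5,100 excess over $317,600 is $816; credit = $2,700 − $816 = $1,884.
Elderly Relief Credit: $322,700 is below the $394,300 cutoff, so the full $5,175 applies.
Total: $360 + $5,625 + $1,884 + $5,175 = $13,044.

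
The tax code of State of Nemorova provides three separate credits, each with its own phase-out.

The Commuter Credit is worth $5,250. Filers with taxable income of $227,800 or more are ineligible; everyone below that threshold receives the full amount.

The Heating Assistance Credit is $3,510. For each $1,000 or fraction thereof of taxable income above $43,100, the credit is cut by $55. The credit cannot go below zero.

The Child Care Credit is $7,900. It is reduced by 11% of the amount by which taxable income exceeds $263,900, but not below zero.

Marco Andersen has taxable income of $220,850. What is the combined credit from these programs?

$13,150

Commuter Credit: $220,850 is below the $227,800 cutoff, so the full $5,250 applies.
Heating Assistance Credit: income exceeds $43,100 by $177,750 → 178 increments × $55 = $9,790 ≥ base, so the credit is $0.
Child Care Credit: $220,850 is at or below the $263,900 threshold, so the full $7,900 applies.
Total: $5,250 + $0 + $7,900 = $13,150.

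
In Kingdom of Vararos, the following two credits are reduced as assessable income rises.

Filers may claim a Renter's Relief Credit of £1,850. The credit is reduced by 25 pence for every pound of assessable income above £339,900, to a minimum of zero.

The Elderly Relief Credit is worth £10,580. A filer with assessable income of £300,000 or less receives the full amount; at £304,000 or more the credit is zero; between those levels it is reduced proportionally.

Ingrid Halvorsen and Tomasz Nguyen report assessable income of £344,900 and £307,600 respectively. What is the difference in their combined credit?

£1,250

Ingrid (£344,900): Renter's Relief Credit: 25% of the £5,000 excess over £339,900 is £1,250; credit = £1,850 − £1,250 = £600. Elderly Relief Credit: £344,900 is at or above £304,000, so the credit is £0. total £600 + £0 = £600
Tomasz (£307,600): Renter's Relief Credit: £307,600 is at or below the £339,900 threshold, so the full £1,850 applies. Elderly Relief Credit: £307,600 is at or above £304,000, so the credit is £0. total £1,850 + £0 = £1,850
Difference: |£600 − £1,850| = £1,250.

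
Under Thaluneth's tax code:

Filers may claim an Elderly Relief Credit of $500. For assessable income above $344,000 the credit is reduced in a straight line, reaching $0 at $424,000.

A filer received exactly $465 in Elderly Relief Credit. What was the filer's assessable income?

$465 is 465/500 of the full $500, so 35/500 of the $80,000 range has been used: income = $344,000 + $80,000 × 35/500 = $349,600.

$349,600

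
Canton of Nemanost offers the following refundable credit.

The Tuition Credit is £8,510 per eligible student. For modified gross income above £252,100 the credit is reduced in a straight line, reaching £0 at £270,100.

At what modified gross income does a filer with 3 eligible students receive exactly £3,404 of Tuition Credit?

£267,700

Full credit = 3 × £8,510 = £25,530.
£3,404 is 3,404/25,530 of the full £25,530, so 22,126/25,530 of the £18,000 range has been used: income = £252,100 + £18,000 × 22,126/25,530 = £267,700.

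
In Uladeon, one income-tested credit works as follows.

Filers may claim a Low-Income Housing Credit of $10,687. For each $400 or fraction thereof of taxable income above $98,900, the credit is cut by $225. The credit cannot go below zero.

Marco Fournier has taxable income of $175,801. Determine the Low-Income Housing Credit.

$0

Low-Income Housing Credit: income exceeds $98,900 by $76,901 → 193 increments × $225 = $43,425 ≥ base, so the credit is $0.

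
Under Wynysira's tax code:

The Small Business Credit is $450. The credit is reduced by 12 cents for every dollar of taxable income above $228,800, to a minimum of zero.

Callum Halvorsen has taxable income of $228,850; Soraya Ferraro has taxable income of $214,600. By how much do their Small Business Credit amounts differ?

Callum ($228,850): Small Business Credit: 12% of the $50 excess over $228,800 is $6; credit = $450 − $6 = $444.
Soraya ($214,600): Small Business Credit: $214,600 is at or below the $228,800 threshold, so the full $450 applies.
Difference: |$444 − $450| = $6.

$6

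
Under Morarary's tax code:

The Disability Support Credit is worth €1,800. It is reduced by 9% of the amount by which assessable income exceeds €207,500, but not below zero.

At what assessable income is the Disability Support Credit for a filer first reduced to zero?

The credit falls by 9% of each euro above €207,500, so it reaches zero when the excess is €1,800 / 9% = €20,000: income = €207,500 + €20,000 = €227,500.

€227,500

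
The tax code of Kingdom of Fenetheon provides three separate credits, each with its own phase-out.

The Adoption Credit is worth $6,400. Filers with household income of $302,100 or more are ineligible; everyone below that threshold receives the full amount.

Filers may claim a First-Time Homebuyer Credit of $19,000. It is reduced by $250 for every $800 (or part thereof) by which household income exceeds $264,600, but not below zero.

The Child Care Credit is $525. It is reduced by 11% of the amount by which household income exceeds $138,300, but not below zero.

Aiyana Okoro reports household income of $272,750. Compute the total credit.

Adoption Credit: $272,750 is below the $302,100 cutoff, so the full $6,400 applies.
First-Time Homebuyer Credit: income exceeds $264,600 by $8,150, which is 11 full-or-partial $800 increments; reduction = 11 × $250 = $2,750, leaving $16,250.
Child Care Credit: 11% of the $134,450 excess over $138,300 is $14,789.50 ≥ base, so the credit is $0.
Total: $6,400 + $16,250 + $0 = $22,650.

$22,650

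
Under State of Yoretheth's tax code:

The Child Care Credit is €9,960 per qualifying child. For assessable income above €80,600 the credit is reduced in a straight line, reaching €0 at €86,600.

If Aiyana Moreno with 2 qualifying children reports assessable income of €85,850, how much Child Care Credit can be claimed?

€2,490

Child Care Credit: base = 2 × €9,960 = €19,920. €85,850 is €5,250 into a €6,000 phase-out range, leaving 750/6,000 of the credit: €19,920 × 750/6,000 = €2,490.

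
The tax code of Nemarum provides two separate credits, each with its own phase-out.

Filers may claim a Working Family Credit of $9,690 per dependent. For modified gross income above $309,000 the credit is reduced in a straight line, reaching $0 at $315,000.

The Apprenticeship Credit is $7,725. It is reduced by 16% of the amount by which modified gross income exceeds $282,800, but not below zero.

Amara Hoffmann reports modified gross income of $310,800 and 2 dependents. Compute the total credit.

Working Family Credit: base = 2 × $9,690 = $19,380. $310,800 is $1,800 into a $6,000 phase-out range, leaving 4,200/6,000 of the credit: $19,380 × 4,200/6,000 = $13,566.
Apprenticeship Credit: 16% of the $28,000 excess over $282,800 is $4,480; credit = $7,725 − $4,480 = $3,245.
Total: $13,566 + $3,245 = $16,811.

$16,811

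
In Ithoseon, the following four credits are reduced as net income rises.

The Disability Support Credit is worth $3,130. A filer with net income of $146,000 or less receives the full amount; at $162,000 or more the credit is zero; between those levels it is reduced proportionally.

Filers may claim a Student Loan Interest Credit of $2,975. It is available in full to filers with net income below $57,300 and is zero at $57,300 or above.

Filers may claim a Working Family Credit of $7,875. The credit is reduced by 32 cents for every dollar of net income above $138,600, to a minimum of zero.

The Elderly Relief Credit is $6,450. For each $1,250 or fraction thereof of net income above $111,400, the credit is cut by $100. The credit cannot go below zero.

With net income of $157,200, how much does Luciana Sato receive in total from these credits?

$5,612

Disability Support Credit: $157,200 is $11,200 into a $16,000 phase-out range, leaving 4,800/16,000 of the credit: $3,130 × 4,800/16,000 = $939.
Student Loan Interest Credit: $157,200 meets or exceeds the $57,300 cutoff, so the credit is $0.
Working Family Credit: 32% of the $18,600 excess over $138,600 is $5,952; credit = $7,875 − $5,952 = $1,923.
Elderly Relief Credit: income exceeds $111,400 by $45,800, which is 37 full-or-partial $1,250 increments; reduction = 37 × $100 = $3,700, leaving $2,750.
Total: $939 + $0 + $1,923 + $2,750 = $5,612.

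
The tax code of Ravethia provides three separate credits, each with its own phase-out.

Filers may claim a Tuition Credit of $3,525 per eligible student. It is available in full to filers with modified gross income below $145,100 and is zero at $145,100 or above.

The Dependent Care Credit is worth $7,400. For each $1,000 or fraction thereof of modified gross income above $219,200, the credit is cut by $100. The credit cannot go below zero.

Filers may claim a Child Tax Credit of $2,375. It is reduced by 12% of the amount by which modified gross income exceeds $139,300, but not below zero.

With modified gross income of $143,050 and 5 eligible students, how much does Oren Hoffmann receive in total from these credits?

Tuition Credit: base = 5 × $3,525 = $17,625. $143,050 is below the $145,100 cutoff, so the full $17,625 applies.
Dependent Care Credit: $143,050 is at or below the $219,200 threshold, so the full $7,400 applies.
Child Tax Credit: 12% of the $3,750 excess over $139,300 is $450; credit = $2,375 − $450 = $1,925.
Total: $17,625 + $7,400 + $1,925 = $26,950.

$26,950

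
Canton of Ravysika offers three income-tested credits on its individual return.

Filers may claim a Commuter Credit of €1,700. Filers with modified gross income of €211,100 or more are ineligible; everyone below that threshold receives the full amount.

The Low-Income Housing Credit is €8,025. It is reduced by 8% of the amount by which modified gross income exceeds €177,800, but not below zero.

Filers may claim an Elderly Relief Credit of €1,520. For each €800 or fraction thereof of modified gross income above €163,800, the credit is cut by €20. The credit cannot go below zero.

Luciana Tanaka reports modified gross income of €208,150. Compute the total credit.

€7,697

Commuter Credit: €208,150 is below the €211,100 cutoff, so the full €1,700 applies.
Low-Income Housing Credit: 8% of the €30,350 excess over €177,800 is €2,428; credit = €8,025 − €2,428 = €5,597.
Elderly Relief Credit: income exceeds €163,800 by €44,350, which is 56 full-or-partial €800 increments; reduction = 56 × €20 = €1,120, leaving €400.
Total: €1,700 + €5,597 + €400 = €7,697.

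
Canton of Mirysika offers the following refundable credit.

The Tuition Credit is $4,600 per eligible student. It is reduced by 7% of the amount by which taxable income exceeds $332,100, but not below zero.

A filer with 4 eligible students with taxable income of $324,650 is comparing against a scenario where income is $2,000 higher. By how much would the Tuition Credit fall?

At $324,650 — base = 4 × $4,600 = $18,400. $324,650 is at or below the $332,100 threshold, so the full $18,400 applies.
At $326,650 — base = 4 × $4,600 = $18,400. $326,650 is at or below the $332,100 threshold, so the full $18,400 applies.
Lost: $18,400 − $18,400 = $0.

$0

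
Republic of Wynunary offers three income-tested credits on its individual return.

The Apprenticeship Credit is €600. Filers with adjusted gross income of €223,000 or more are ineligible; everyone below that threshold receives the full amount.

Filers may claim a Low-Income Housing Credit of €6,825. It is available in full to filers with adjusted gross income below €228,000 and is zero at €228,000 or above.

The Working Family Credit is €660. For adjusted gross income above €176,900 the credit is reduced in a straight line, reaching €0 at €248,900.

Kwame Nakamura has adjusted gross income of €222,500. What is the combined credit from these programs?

€7,667

Apprenticeship Credit: €222,500 is below the €223,000 cutoff, so the full €600 applies.
Low-Income Housing Credit: €222,500 is below the €228,000 cutoff, so the full €6,825 applies.
Working Family Credit: €222,500 is €45,600 into a €72,000 phase-out range, leaving 26,400/72,000 of the credit: €660 × 26,400/72,000 = €242.
Total: €600 + €6,825 + €242 = €7,667.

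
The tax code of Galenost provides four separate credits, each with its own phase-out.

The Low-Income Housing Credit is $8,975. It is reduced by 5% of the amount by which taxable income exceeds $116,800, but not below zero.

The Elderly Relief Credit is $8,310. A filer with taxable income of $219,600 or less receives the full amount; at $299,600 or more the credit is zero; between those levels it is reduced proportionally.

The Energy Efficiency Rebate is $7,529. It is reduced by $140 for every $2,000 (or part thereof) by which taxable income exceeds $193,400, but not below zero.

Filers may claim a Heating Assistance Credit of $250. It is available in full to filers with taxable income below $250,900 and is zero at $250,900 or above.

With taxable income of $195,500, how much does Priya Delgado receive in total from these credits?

$20,849

Low-Income Housing Credit: 5% of the $78,700 excess over $116,800 is $3,935; credit = $8,975 − $3,935 = $5,040.
Elderly Relief Credit: $195,500 is at or below the $219,600 threshold, so the full $8,310 applies.
Energy Efficiency Rebate: income exceeds $193,400 by $2,100, which is 2 full-or-partial $2,000 increments; reduction = 2 × $140 = $280, leaving $7,249.
Heating Assistance Credit: $195,500 is below the $250,900 cutoff, so the full $250 applies.
Total: $5,040 + $8,310 + $7,249 + $250 = $20,849.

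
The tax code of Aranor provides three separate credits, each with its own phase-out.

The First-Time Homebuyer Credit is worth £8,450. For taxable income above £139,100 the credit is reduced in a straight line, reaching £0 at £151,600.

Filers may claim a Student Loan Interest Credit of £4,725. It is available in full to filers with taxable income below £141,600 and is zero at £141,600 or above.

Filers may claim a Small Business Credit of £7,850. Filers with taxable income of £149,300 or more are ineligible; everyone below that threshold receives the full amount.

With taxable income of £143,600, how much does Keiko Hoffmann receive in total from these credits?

£13,258

First-Time Homebuyer Credit: £143,600 is £4,500 into a £12,500 phase-out range, leaving 8,000/12,500 of the credit: £8,450 × 8,000/12,500 = £5,408.
Student Loan Interest Credit: £143,600 meets or exceeds the £141,600 cutoff, so the credit is £0.
Small Business Credit: £143,600 is below the £149,300 cutoff, so the full £7,850 applies.
Total: £5,408 + £0 + £7,850 = £13,258.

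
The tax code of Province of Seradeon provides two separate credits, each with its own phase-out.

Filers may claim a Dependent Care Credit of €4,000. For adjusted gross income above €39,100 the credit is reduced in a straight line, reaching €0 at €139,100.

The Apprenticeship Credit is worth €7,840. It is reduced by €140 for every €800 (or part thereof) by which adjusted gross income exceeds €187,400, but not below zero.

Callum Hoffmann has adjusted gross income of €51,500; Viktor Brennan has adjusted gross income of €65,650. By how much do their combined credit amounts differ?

€566

Callum (€51,500): Dependent Care Credit: €51,500 is €12,400 into a €100,000 phase-out range, leaving 87,600/100,000 of the credit: €4,000 × 87,600/100,000 = €3,504. Apprenticeship Credit: €51,500 is at or below the €187,400 threshold, so the full €7,840 applies. total €3,504 + €7,840 = €11,344
Viktor (€65,650): Dependent Care Credit: €65,650 is €26,550 into a €100,000 phase-out range, leaving 73,450/100,000 of the credit: €4,000 × 73,450/100,000 = €2,938. Apprenticeship Credit: €65,650 is at or below the €187,400 threshold, so the full €7,840 applies. total €2,938 + €7,840 = €10,778
Difference: |€11,344 − €10,778| = €566.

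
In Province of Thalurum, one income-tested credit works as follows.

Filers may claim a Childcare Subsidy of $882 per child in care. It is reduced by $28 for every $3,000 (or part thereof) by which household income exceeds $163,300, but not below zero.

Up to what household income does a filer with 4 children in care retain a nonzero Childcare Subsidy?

$538,300

Full credit = 4 × $882 = $3,528.
After 125 increments the reduction is 125 × $28 = $3,500, leaving $28; one more increment wipes it out. Increment 125 ends at excess 125 × $3,000 = $375,000, so the highest qualifying income is $163,300 + $375,000 = $538,300.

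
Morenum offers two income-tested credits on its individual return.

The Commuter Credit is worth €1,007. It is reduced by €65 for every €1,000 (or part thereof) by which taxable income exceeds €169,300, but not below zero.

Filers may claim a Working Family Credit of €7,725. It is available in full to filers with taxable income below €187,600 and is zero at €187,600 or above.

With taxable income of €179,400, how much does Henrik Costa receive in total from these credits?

Commuter Credit: income exceeds €169,300 by €10,100, which is 11 full-or-partial €1,000 increments; reduction = 11 × €65 = €715, leaving €292.
Working Family Credit: €179,400 is below the €187,600 cutoff, so the full €7,725 applies.
Total: €292 + €7,725 = €8,017.

€8,017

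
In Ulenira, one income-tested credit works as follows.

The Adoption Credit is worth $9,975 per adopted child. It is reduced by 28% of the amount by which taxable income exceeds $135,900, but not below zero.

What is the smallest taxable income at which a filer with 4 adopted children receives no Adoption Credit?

$278,400

Full credit = 4 × $9,975 = $39,900.
The credit falls by 28% of each dollar above $135,900, so it reaches zero when the excess is $39,900 / 28% = $142,500: income = $135,900 + $142,500 = $278,400.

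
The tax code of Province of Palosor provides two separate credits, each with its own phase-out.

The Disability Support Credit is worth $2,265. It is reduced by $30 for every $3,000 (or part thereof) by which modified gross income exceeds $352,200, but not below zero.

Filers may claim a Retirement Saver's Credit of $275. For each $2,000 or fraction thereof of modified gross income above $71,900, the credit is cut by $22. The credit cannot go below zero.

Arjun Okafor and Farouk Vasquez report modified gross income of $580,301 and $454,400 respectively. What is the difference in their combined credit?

$1,215

Arjun ($580,301): Disability Support Credit: income exceeds $352,200 by $228,101 → 77 increments × $30 = $2,310 ≥ base, so the credit is $0. Retirement Saver's Credit: income exceeds $71,900 by $508,401 → 255 increments × $22 = $5,610 ≥ base, so the credit is $0. total $0 + $0 = $0
Farouk ($454,400): Disability Support Credit: income exceeds $352,200 by $102,200, which is 35 full-or-partial $3,000 increments; reduction = 35 × $30 = $1,050, leaving $1,215. Retirement Saver's Credit: income exceeds $71,900 by $382,500 → 192 increments × $22 = $4,224 ≥ base, so the credit is $0. total $1,215 + $0 = $1,215
Difference: |$0 − $1,215| = $1,215.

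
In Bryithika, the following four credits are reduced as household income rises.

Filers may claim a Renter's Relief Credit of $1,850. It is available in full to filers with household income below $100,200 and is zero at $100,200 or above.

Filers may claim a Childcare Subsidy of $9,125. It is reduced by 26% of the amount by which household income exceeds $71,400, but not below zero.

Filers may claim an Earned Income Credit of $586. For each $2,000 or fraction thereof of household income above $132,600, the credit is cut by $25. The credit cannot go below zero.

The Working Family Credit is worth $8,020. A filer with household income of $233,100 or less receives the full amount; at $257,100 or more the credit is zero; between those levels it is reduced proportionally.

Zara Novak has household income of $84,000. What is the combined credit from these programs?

Renter's Relief Credit: $84,000 is below the $100,200 cutoff, so the full $1,850 applies.
Childcare Subsidy: 26% of the $12,600 excess over $71,400 is $3,276; credit = $9,125 − $3,276 = $5,849.
Earned Income Credit: $84,000 is at or below the $132,600 threshold, so the full $586 applies.
Working Family Credit: $84,000 is at or below the $233,100 threshold, so the full $8,020 applies.
Total: $1,850 + $5,849 + $586 + $8,020 = $16,305.

$16,305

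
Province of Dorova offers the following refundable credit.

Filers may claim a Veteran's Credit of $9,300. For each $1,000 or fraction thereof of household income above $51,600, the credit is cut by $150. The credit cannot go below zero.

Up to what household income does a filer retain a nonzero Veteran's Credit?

$112,600

After 61 increments the reduction is 61 × $150 = $9,150, leaving $150; one more increment wipes it out. Increment 61 ends at excess 61 × $1,000 = $61,000, so the highest qualifying income is $51,600 + $61,000 = $112,600.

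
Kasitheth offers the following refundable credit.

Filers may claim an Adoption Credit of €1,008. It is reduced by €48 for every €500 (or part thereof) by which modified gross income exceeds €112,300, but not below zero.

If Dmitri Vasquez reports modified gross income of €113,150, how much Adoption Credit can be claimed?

Adoption Credit: income exceeds €112,300 by €850, which is 2 full-or-partial €500 increments; reduction = 2 × €48 = €96, leaving €912.

€912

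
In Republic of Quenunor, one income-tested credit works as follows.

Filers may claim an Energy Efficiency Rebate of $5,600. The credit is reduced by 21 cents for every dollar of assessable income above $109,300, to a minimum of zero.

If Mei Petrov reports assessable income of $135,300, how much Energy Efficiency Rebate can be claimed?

Energy Efficiency Rebate: 21% of the $26,000 excess over $109,300 is $5,460; credit = $5,600 − $5,460 = $140.

$140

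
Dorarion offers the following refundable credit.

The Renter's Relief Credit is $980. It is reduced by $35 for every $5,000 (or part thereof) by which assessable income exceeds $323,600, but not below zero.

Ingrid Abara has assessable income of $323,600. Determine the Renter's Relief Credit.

$980

Renter's Relief Credit: $323,600 is at or below the $323,600 threshold, so the full $980 applies.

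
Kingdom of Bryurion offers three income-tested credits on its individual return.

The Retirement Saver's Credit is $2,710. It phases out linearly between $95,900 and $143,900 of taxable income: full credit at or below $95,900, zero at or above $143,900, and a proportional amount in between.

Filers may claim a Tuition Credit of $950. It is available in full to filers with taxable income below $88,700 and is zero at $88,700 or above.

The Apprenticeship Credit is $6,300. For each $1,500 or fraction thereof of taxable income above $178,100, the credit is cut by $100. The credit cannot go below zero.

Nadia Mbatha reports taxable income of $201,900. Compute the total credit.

$4,700

Retirement Saver's Credit: $201,900 is at or above $143,900, so the credit is $0.
Tuition Credit: $201,900 meets or exceeds the $88,700 cutoff, so the credit is $0.
Apprenticeship Credit: income exceeds $178,100 by $23,800, which is 16 full-or-partial $1,500 increments; reduction = 16 × $100 = $1,600, leaving $4,700.
Total: $0 + $0 + $4,700 = $4,700.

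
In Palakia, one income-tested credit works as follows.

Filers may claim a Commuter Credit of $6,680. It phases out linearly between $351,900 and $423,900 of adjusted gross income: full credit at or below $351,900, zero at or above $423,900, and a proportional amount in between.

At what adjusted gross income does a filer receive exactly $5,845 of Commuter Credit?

$360,900

$5,845 is 5,845/6,680 of the full $6,680, so 835/6,680 of the $72,000 range has been used: income = $351,900 + $72,000 × 835/6,680 = $360,900.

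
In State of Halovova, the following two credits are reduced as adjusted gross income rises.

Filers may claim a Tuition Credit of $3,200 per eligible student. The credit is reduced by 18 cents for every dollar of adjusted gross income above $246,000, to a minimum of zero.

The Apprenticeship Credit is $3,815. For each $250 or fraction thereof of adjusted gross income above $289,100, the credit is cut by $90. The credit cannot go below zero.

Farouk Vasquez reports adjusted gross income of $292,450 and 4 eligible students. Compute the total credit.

$6,994

Tuition Credit: base = 4 × $3,200 = $12,800. 18% of the $46,450 excess over $246,000 is $8,361; credit = $12,800 − $8,361 = $4,439.
Apprenticeship Credit: income exceeds $289,100 by $3,350, which is 14 full-or-partial $250 increments; reduction = 14 × $90 = $1,260, leaving $2,555.
Total: $4,439 + $2,555 = $6,994.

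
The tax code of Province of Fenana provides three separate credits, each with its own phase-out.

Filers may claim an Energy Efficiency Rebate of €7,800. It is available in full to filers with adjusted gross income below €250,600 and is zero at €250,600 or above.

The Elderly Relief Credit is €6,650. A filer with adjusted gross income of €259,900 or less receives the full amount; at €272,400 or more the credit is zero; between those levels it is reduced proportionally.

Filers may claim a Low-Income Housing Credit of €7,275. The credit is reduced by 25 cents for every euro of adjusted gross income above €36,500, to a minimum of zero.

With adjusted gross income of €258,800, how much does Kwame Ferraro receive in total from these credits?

€6,650

Energy Efficiency Rebate: €258,800 meets or exceeds the €250,600 cutoff, so the credit is €0.
Elderly Relief Credit: €258,800 is at or below the €259,900 threshold, so the full €6,650 applies.
Low-Income Housing Credit: 25% of the €222,300 excess over €36,500 is €55,575 ≥ base, so the credit is €0.
Total: €0 + €6,650 + €0 = €6,650.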